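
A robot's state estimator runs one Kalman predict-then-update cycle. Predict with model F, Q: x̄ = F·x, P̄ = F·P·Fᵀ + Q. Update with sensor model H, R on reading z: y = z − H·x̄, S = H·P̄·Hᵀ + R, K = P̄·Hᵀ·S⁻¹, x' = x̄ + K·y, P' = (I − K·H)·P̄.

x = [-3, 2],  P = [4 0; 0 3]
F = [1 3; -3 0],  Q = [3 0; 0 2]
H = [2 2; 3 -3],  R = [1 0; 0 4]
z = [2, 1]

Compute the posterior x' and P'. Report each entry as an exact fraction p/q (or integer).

x̄ = F·x = [3, 9]
P̄ = F·P·Fᵀ + Q = [34 -12; -12 38]
y = z − H·x̄ = [-22, 19]
S = H·P̄·Hᵀ + R = [193 -24; -24 868]
K = P̄·Hᵀ·S⁻¹ = [10376/41737 13845/83474; 10384/41737 -13851/83474]
x' = x̄ + K·y = [56933/83474, 31201/83474]
P' = (I − K·H)·P̄ = [7209/41737 -2021/41737; -2021/41737 7213/41737]

x' = [56933/83474, 31201/83474]
P' = [7209/41737 -2021/41737; -2021/41737 7213/41737]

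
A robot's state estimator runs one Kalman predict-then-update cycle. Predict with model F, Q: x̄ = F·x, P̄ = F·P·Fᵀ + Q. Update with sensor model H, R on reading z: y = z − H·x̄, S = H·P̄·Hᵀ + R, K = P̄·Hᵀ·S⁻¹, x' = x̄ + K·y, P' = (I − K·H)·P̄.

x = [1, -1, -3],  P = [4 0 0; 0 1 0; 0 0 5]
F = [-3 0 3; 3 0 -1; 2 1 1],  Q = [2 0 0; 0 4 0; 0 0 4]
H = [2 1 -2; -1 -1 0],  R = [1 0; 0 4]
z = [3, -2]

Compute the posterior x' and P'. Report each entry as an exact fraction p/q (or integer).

x' = [-2221/3388, 5905/3388, -4299/3388]
P' = [37309/3388 -29881/3388 21675/3388; -29881/3388 33813/3388 -12319/3388; 21675/3388 -12319/3388 15993/3388]

x̄ = F·x = [-12, 6, -2]
P̄ = F·P·Fᵀ + Q = [83 -51 -9; -51 45 19; -9 19 26]
y = z − H·x̄ = [17, -8]
S = H·P̄·Hᵀ + R = [274 -38; -38 30]
K = P̄·Hᵀ·S⁻¹ = [1387/3388 -1857/3388; -1311/3388 -983/3388; -955/3388 -2339/3388]
x' = x̄ + K·y = [-2221/3388, 5905/3388, -4299/3388]
P' = (I − K·H)·P̄ = [37309/3388 -29881/3388 21675/3388; -29881/3388 33813/3388 -12319/3388; 21675/3388 -12319/3388 15993/3388]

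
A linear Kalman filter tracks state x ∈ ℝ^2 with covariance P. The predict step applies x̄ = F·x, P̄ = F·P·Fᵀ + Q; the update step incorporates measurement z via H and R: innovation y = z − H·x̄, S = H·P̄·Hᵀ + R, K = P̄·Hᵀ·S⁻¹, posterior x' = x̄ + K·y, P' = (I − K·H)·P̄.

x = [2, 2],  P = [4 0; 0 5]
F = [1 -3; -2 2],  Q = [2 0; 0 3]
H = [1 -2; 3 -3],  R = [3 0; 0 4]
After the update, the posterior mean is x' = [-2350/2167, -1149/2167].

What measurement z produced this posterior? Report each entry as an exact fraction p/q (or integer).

x̄ = F·x = [-4, 0]
P̄ = F·P·Fᵀ + Q = [51 -38; -38 39]
S = H·P̄·Hᵀ + R = [362 729; 729 1498]
K = P̄·Hᵀ·S⁻¹ = [-4397/10835 4071/10835; -5369/10835 942/10835]
x' − x̄ = [6318/2167, -1149/2167] = K·y
y = (KᵀK)⁻¹·Kᵀ·(x' − x̄) = [3, 11]
z = y + H·x̄ = [3, 11] + [-4, -12] = [-1, -1]

z = [-1, -1]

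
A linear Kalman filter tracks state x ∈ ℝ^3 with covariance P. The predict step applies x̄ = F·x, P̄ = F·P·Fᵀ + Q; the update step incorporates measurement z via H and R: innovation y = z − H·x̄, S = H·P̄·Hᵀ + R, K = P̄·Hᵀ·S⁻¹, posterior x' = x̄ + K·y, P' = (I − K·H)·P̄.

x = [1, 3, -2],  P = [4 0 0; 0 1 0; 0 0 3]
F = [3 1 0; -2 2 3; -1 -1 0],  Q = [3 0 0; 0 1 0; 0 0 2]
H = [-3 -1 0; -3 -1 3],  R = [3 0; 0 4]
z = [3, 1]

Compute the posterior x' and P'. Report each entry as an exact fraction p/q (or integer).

x' = [-6025/5157, 190/573, -1460/1719]
P' = [49745/10314 -8017/573 -107/3438; -8017/573 8226/191 151/191; -107/3438 151/191 665/1146]

x̄ = F·x = [6, -2, -4]
P̄ = F·P·Fᵀ + Q = [40 -22 -13; -22 48 6; -13 6 7]
y = z − H·x̄ = [19, 29]
S = H·P̄·Hᵀ + R = [279 375; 375 541]
K = P̄·Hᵀ·S⁻¹ = [-1643/10314 -491/3438; -209/573 61/191; -799/3438 299/1146]
x' = x̄ + K·y = [-6025/5157, 190/573, -1460/1719]
P' = (I − K·H)·P̄ = [49745/10314 -8017/573 -107/3438; -8017/573 8226/191 151/191; -107/3438 151/191 665/1146]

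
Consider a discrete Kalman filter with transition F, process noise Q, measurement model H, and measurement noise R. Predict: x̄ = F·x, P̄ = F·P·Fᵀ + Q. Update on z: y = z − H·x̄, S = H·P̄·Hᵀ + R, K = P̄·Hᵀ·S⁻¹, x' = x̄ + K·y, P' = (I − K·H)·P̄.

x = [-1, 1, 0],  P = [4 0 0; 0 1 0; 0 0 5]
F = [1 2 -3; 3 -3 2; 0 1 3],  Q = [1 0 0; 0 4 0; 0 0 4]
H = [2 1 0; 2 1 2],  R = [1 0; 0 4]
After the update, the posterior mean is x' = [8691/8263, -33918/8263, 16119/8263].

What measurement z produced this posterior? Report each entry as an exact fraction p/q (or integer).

x̄ = F·x = [1, -6, 1]
P̄ = F·P·Fᵀ + Q = [54 -24 -43; -24 69 27; -43 27 50]
S = H·P̄·Hᵀ + R = [190 71; 71 157]
K = P̄·Hᵀ·S⁻¹ = [13330/24789 -6344/24789; -676/8263 4253/8263; -4058/8263 3993/8263]
x' − x̄ = [428/8263, 15660/8263, 7856/8263] = K·y
y = (KᵀK)⁻¹·Kᵀ·(x' − x̄) = [2, 4]
z = y + H·x̄ = [2, 4] + [-4, -2] = [-2, 2]

z = [-2, 2]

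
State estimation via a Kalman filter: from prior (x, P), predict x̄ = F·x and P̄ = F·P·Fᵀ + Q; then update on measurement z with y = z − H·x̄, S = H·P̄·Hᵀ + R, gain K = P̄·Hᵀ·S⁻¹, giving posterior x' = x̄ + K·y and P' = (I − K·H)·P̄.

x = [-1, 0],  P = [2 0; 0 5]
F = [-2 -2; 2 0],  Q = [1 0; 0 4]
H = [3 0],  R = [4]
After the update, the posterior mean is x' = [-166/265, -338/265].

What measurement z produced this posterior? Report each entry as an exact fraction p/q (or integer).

x̄ = F·x = [2, -2]
P̄ = F·P·Fᵀ + Q = [29 -8; -8 12]
S = H·P̄·Hᵀ + R = [265]
K = P̄·Hᵀ·S⁻¹ = [87/265; -24/265]
x' − x̄ = [-696/265, 192/265] = K·y
y = (KᵀK)⁻¹·Kᵀ·(x' − x̄) = [-8]
z = y + H·x̄ = [-8] + [6] = [-2]

z = [-2]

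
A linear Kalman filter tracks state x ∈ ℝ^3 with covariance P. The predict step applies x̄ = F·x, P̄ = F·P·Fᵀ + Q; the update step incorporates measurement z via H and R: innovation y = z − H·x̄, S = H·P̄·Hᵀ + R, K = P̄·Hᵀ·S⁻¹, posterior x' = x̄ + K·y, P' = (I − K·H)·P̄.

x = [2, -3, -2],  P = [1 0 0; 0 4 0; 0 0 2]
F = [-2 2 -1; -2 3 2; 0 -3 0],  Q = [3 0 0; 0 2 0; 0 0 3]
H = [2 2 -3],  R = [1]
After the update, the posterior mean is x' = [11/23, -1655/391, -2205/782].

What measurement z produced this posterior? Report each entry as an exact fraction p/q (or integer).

z = [1]

x̄ = F·x = [-8, -17, 9]
P̄ = F·P·Fᵀ + Q = [25 24 -24; 24 50 -36; -24 -36 39]
S = H·P̄·Hᵀ + R = [1564]
K = P̄·Hᵀ·S⁻¹ = [5/46; 64/391; -237/1564]
x' − x̄ = [195/23, 4992/391, -9243/782] = K·y
y = (KᵀK)⁻¹·Kᵀ·(x' − x̄) = [78]
z = y + H·x̄ = [78] + [-77] = [1]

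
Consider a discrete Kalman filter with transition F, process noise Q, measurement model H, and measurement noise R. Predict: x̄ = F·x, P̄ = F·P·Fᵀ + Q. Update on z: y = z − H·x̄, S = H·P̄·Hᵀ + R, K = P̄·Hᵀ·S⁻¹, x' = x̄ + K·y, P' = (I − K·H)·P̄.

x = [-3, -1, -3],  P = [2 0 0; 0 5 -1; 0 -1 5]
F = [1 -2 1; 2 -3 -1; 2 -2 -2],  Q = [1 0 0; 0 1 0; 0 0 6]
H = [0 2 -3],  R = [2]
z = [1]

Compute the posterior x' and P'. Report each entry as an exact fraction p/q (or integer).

x̄ = F·x = [-4, 0, 2]
P̄ = F·P·Fᵀ + Q = [32 30 12; 30 53 40; 12 40 46]
y = z − H·x̄ = [7]
S = H·P̄·Hᵀ + R = [148]
K = P̄·Hᵀ·S⁻¹ = [6/37; -7/74; -29/74]
x' = x̄ + K·y = [-106/37, -49/74, -55/74]
P' = (I − K·H)·P̄ = [1040/37 1194/37 792/37; 1194/37 1912/37 1277/37; 792/37 1277/37 861/37]

x' = [-106/37, -49/74, -55/74]
P' = [1040/37 1194/37 792/37; 1194/37 1912/37 1277/37; 792/37 1277/37 861/37]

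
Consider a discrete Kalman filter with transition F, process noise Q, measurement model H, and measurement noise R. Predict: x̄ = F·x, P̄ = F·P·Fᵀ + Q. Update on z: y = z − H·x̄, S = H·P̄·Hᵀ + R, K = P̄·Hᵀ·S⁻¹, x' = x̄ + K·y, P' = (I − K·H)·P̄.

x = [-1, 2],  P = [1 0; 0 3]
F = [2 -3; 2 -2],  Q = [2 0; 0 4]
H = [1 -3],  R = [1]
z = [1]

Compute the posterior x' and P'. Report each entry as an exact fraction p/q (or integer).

x̄ = F·x = [-8, -6]
P̄ = F·P·Fᵀ + Q = [33 22; 22 20]
y = z − H·x̄ = [-9]
S = H·P̄·Hᵀ + R = [82]
K = P̄·Hᵀ·S⁻¹ = [-33/82; -19/41]
x' = x̄ + K·y = [-359/82, -75/41]
P' = (I − K·H)·P̄ = [1617/82 275/41; 275/41 98/41]

x' = [-359/82, -75/41]
P' = [1617/82 275/41; 275/41 98/41]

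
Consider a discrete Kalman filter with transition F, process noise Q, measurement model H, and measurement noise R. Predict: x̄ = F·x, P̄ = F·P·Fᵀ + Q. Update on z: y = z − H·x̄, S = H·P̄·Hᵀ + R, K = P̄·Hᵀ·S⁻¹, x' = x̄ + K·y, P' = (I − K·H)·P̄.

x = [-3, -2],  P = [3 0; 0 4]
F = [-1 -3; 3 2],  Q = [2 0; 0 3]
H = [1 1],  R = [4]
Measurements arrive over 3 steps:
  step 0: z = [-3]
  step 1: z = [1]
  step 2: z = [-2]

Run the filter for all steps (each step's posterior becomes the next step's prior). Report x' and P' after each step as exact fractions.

step 0: x̄ = F·x = [9, -13]
step 0: P̄ = F·P·Fᵀ + Q = [41 -33; -33 46]
step 0: y = z − H·x̄ = [1]
step 0: S = H·P̄·Hᵀ + R = [25]
step 0: K = P̄·Hᵀ·S⁻¹ = [8/25; 13/25]
step 0: x' = x̄ + K·y = [233/25, -312/25]
step 0: P' = (I − K·H)·P̄ = [961/25 -929/25; -929/25 981/25]
step 1: x̄ = F·x = [703/25, 3]
step 1: P̄ = F·P·Fᵀ + Q = [4266/25 58; 58 60]
step 1: y = z − H·x̄ = [-753/25]
step 1: S = H·P̄·Hᵀ + R = [8766/25]
step 1: K = P̄·Hᵀ·S⁻¹ = [2858/4383; 1475/4383]
step 1: x' = x̄ + K·y = [12389/1461, -10426/1461]
step 1: P' = (I − K·H)·P̄ = [94462/4383 -83030/4383; -83030/4383 88930/4383]
step 2: x̄ = F·x = [18889/1461, 16315/1461]
step 2: P̄ = F·P·Fᵀ + Q = [405418/4383 96364/4383; 96364/4383 222667/4383]
step 2: y = z − H·x̄ = [-38126/1461]
step 2: S = H·P̄·Hᵀ + R = [838345/4383]
step 2: K = P̄·Hᵀ·S⁻¹ = [501782/838345; 319031/838345]
step 2: x' = x̄ + K·y = [-2255607/838345, 1036429/838345]
step 2: P' = (I − K·H)·P̄ = [20099242/838345 -18092114/838345; -18092114/838345 19368238/838345]

step 0: x' = [233/25, -312/25], P' = [961/25 -929/25; -929/25 981/25]
step 1: x' = [12389/1461, -10426/1461], P' = [94462/4383 -83030/4383; -83030/4383 88930/4383]
step 2: x' = [-2255607/838345, 1036429/838345], P' = [20099242/838345 -18092114/838345; -18092114/838345 19368238/838345]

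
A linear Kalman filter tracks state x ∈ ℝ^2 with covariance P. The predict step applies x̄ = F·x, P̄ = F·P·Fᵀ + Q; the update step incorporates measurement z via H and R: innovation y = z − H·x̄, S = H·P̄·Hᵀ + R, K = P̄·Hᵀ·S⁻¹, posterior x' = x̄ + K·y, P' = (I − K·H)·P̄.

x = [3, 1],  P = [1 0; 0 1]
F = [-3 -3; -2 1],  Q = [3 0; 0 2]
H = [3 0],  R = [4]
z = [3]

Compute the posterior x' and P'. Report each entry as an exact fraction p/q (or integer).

x' = [141/193, -614/193]
P' = [84/193 12/193; 12/193 1270/193]

x̄ = F·x = [-12, -5]
P̄ = F·P·Fᵀ + Q = [21 3; 3 7]
y = z − H·x̄ = [39]
S = H·P̄·Hᵀ + R = [193]
K = P̄·Hᵀ·S⁻¹ = [63/193; 9/193]
x' = x̄ + K·y = [141/193, -614/193]
P' = (I − K·H)·P̄ = [84/193 12/193; 12/193 1270/193]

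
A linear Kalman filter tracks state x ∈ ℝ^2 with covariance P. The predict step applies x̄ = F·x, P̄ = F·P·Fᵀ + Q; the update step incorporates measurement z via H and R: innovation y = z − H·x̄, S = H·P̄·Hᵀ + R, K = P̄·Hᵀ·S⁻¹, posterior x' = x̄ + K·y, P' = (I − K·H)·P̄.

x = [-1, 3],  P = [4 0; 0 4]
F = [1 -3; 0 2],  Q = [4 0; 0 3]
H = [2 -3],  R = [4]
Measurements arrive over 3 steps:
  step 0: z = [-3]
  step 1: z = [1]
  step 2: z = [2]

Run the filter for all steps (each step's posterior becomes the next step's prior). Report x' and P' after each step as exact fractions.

step 0: x' = [-790/639, 53/213], P' = [2516/639 488/213; 488/213 124/71]
step 1: x' = [-14859/18647, -107349/130529], P' = [56348/18647 33000/18647; 33000/18647 189572/130529]
step 2: x' = [11723854/23922975, -3074962/7974325], P' = [71541796/23922975 13898312/7974325; 13898312/7974325 11399092/7974325]

step 0: x̄ = F·x = [-10, 6]
step 0: P̄ = F·P·Fᵀ + Q = [44 -24; -24 19]
step 0: y = z − H·x̄ = [35]
step 0: S = H·P̄·Hᵀ + R = [639]
step 0: K = P̄·Hᵀ·S⁻¹ = [160/639; -35/213]
step 0: x' = x̄ + K·y = [-790/639, 53/213]
step 0: P' = (I − K·H)·P̄ = [2516/639 488/213; 488/213 124/71]
step 1: x̄ = F·x = [-1267/639, 106/213]
step 1: P̄ = F·P·Fᵀ + Q = [6332/639 -1256/213; -1256/213 709/71]
step 1: y = z − H·x̄ = [4127/639]
step 1: S = H·P̄·Hᵀ + R = [130529/639]
step 1: K = P̄·Hᵀ·S⁻¹ = [3424/18647; -26679/130529]
step 1: x' = x̄ + K·y = [-14859/18647, -107349/130529]
step 1: P' = (I − K·H)·P̄ = [56348/18647 33000/18647; 33000/18647 189572/130529]
step 2: x̄ = F·x = [218034/130529, -214698/130529]
step 2: P̄ = F·P·Fᵀ + Q = [1236700/130529 -675432/130529; -675432/130529 1149875/130529]
step 2: y = z − H·x̄ = [-819104/130529]
step 2: S = H·P̄·Hᵀ + R = [23922975/130529]
step 2: K = P̄·Hᵀ·S⁻¹ = [4499696/23922975; -1600163/7974325]
step 2: x' = x̄ + K·y = [11723854/23922975, -3074962/7974325]
step 2: P' = (I − K·H)·P̄ = [71541796/23922975 13898312/7974325; 13898312/7974325 11399092/7974325]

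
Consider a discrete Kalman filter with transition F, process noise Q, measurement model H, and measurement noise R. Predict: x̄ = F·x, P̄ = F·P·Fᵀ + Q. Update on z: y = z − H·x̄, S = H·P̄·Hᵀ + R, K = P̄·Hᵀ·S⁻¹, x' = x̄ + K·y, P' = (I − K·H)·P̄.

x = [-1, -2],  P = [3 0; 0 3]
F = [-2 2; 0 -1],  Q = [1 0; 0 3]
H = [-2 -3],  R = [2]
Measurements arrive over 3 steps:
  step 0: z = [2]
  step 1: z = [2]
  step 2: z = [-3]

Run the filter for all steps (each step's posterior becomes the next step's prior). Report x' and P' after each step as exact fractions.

step 0: x̄ = F·x = [-2, 2]
step 0: P̄ = F·P·Fᵀ + Q = [25 -6; -6 6]
step 0: y = z − H·x̄ = [4]
step 0: S = H·P̄·Hᵀ + R = [84]
step 0: K = P̄·Hᵀ·S⁻¹ = [-8/21; -1/14]
step 0: x' = x̄ + K·y = [-74/21, 12/7]
step 0: P' = (I − K·H)·P̄ = [269/21 -58/7; -58/7 39/7]
step 1: x̄ = F·x = [220/21, -12/7]
step 1: P̄ = F·P·Fᵀ + Q = [2957/21 -194/7; -194/7 60/7]
step 1: y = z − H·x̄ = [374/21]
step 1: S = H·P̄·Hᵀ + R = [6506/21]
step 1: K = P̄·Hᵀ·S⁻¹ = [-2084/3253; 312/3253]
step 1: x' = x̄ + K·y = [-3036/3253, -20/3253]
step 1: P' = (I − K·H)·P̄ = [44429/3253 -28230/3253; -28230/3253 18612/3253]
step 2: x̄ = F·x = [6032/3253, 20/3253]
step 2: P̄ = F·P·Fᵀ + Q = [481257/3253 -93684/3253; -93684/3253 28371/3253]
step 2: y = z − H·x̄ = [2365/3253]
step 2: S = H·P̄·Hᵀ + R = [1062665/3253]
step 2: K = P̄·Hᵀ·S⁻¹ = [-681462/1062665; 20451/212533]
step 2: x' = x̄ + K·y = [295010/212533, 16175/212533]
step 2: P' = (I − K·H)·P̄ = [14455737/1062665 -1836570/212533; -1836570/212533 1210746/212533]

step 0: x' = [-74/21, 12/7], P' = [269/21 -58/7; -58/7 39/7]
step 1: x' = [-3036/3253, -20/3253], P' = [44429/3253 -28230/3253; -28230/3253 18612/3253]
step 2: x' = [295010/212533, 16175/212533], P' = [14455737/1062665 -1836570/212533; -1836570/212533 1210746/212533]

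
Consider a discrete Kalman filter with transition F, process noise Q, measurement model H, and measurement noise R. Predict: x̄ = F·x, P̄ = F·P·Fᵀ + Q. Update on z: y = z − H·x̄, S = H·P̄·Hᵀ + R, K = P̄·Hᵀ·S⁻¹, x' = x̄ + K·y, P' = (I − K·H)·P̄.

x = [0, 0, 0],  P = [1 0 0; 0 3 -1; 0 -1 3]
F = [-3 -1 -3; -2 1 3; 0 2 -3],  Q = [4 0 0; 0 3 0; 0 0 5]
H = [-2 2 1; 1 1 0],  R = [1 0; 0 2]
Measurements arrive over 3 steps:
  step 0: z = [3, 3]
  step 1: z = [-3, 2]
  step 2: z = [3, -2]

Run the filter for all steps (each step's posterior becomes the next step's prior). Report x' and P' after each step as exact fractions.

step 0: x̄ = F·x = [0, 0, 0]
step 0: P̄ = F·P·Fᵀ + Q = [37 -18 24; -18 31 -24; 24 -24 56]
step 0: y = z − H·x̄ = [3, 3]
step 0: S = H·P̄·Hᵀ + R = [281 -12; -12 34]
step 0: K = P̄·Hᵀ·S⁻¹ = [-1348/4705 4307/9410; 1336/4705 4541/9410; -136/941 -48/941]
step 0: x' = x̄ + K·y = [4833/9410, 21639/9410, -552/941]
step 0: P' = (I − K·H)·P̄ = [34481/9410 -25867/9410 11800/941; -25867/9410 34949/9410 -11896/941; 11800/941 -11896/941 47256/941]
step 1: x̄ = F·x = [-9789/4705, -4587/9410, 29919/4705]
step 1: P̄ = F·P·Fᵀ + Q = [2945498/4705 -1847738/4705 2878612/4705; -1847738/4705 2427851/9410 -1864277/4705; 2878612/4705 -1864277/4705 2933703/4705]
step 1: y = z − H·x̄ = [-11805/941, 8597/1882]
step 1: S = H·P̄·Hᵀ + R = [3077290/941 -489762/941; -489762/941 189343/1882]
step 1: K = P̄·Hᵀ·S⁻¹ = [-2957402/7813093 19738776/54691651; 2817470/7813093 28798295/54691651; -7500351/15626186 -2658400/7813093]
step 1: x' = x̄ + K·y = [1180428951/273458255, -712641991/273458255, 845862649/78130930]
step 1: P' = (I − K·H)·P̄ = [596004078/273458255 -398616318/273458255 269390246/39065465; -398616318/273458255 686599268/273458255 -295974246/39065465; 269390246/39065465 -295974246/39065465 2223956213/78130930]
step 2: x̄ = F·x = [-23420405353/546916510, 11616115843/546916510, -20613683593/546916510]
step 2: P̄ = F·P·Fᵀ + Q = [192639288911/546916510 -119985712051/546916510 188520329491/546916510; -119985712051/546916510 80960754661/546916510 -123976051471/546916510; 188520329491/546916510 -123976051471/546916510 198060291441/546916510]
step 2: y = z − H·x̄ = [-1648917561/18859190, 1071045649/54691651]
step 2: S = H·P̄·Hᵀ + R = [34583019131/18859190 -547630312/1885919; -547630312/1885919 3472245249/54691651]
step 2: K = P̄·Hᵀ·S⁻¹ = [-6629911432987/17556441116261 6411514531830/17556441116261; 6312285852027/17556441116261 9139111474833/17556441116261; -8362675906257/17556441116261 -5614006676486/17556441116261]
step 2: x' = x̄ + K·y = [-46580374340243/17556441116261, -42092615857/17556441116261, -40481434411678/17556441116261]
step 2: P' = (I − K·H)·P̄ = [37961589839060/17556441116261 -25138560775400/17556441116261 119570389795933/17556441116261; -25138560775400/17556441116261 43416783725066/17556441116261 -130798403148905/17556441116261; 119570389795933/17556441116261 -130798403148905/17556441116261 492374909983419/17556441116261]

step 0: x' = [4833/9410, 21639/9410, -552/941], P' = [34481/9410 -25867/9410 11800/941; -25867/9410 34949/9410 -11896/941; 11800/941 -11896/941 47256/941]
step 1: x' = [1180428951/273458255, -712641991/273458255, 845862649/78130930], P' = [596004078/273458255 -398616318/273458255 269390246/39065465; -398616318/273458255 686599268/273458255 -295974246/39065465; 269390246/39065465 -295974246/39065465 2223956213/78130930]
step 2: x' = [-46580374340243/17556441116261, -42092615857/17556441116261, -40481434411678/17556441116261], P' = [37961589839060/17556441116261 -25138560775400/17556441116261 119570389795933/17556441116261; -25138560775400/17556441116261 43416783725066/17556441116261 -130798403148905/17556441116261; 119570389795933/17556441116261 -130798403148905/17556441116261 492374909983419/17556441116261]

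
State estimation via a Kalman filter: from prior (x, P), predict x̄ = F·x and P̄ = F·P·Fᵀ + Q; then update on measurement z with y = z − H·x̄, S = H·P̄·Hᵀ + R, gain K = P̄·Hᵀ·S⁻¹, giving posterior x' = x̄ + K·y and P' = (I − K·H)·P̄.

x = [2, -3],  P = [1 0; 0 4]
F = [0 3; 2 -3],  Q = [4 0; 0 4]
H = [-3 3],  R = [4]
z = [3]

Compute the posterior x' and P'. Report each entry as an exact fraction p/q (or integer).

x' = [423/352, 199/88]
P' = [271/88 63/22; 63/22 34/11]

x̄ = F·x = [-9, 13]
P̄ = F·P·Fᵀ + Q = [40 -36; -36 44]
y = z − H·x̄ = [-63]
S = H·P̄·Hᵀ + R = [1408]
K = P̄·Hᵀ·S⁻¹ = [-57/352; 15/88]
x' = x̄ + K·y = [423/352, 199/88]
P' = (I − K·H)·P̄ = [271/88 63/22; 63/22 34/11]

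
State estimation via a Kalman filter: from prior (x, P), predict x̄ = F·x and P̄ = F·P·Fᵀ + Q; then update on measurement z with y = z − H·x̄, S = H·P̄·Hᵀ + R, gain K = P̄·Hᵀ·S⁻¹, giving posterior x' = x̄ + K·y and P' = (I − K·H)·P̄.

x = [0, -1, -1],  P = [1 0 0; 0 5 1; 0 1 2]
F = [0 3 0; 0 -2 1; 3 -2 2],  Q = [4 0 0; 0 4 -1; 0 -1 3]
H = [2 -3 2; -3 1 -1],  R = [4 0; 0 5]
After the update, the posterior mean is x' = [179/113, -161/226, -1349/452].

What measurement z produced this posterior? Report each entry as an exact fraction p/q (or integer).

z = [-1, -3]

x̄ = F·x = [-3, 1, 0]
P̄ = F·P·Fᵀ + Q = [49 -27 -24; -27 22 17; -24 17 32]
S = H·P̄·Hᵀ + R = [454 -444; -444 484]
K = P̄·Hᵀ·S⁻¹ = [-799/5650 -1242/2825; -86/565 43/1130; 1046/2825 5169/11300]
x' − x̄ = [518/113, -387/226, -1349/452] = K·y
y = (KᵀK)⁻¹·Kᵀ·(x' − x̄) = [8, -13]
z = y + H·x̄ = [8, -13] + [-9, 10] = [-1, -3]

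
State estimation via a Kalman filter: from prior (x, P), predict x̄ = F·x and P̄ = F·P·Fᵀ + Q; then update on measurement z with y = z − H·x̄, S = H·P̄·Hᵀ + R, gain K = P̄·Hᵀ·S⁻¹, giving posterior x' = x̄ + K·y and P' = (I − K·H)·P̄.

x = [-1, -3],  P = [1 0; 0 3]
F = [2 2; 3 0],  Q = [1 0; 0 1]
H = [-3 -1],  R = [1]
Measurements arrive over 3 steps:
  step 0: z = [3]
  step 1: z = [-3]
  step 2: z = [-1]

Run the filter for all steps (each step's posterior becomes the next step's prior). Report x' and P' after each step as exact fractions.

step 0: x̄ = F·x = [-8, -3]
step 0: P̄ = F·P·Fᵀ + Q = [17 6; 6 10]
step 0: y = z − H·x̄ = [-24]
step 0: S = H·P̄·Hᵀ + R = [200]
step 0: K = P̄·Hᵀ·S⁻¹ = [-57/200; -7/50]
step 0: x' = x̄ + K·y = [-29/25, 9/25]
step 0: P' = (I − K·H)·P̄ = [151/200 -99/50; -99/50 152/25]
step 1: x̄ = F·x = [-8/5, -87/25]
step 1: P̄ = F·P·Fᵀ + Q = [25/2 -147/20; -147/20 1559/200]
step 1: y = z − H·x̄ = [-282/25]
step 1: S = H·P̄·Hᵀ + R = [15439/200]
step 1: K = P̄·Hᵀ·S⁻¹ = [-6030/15439; 2851/15439]
step 1: x' = x̄ + K·y = [43316/15439, -85887/15439]
step 1: P' = (I − K·H)·P̄ = [11183/15439 -27519/15439; -27519/15439 79706/15439]
step 2: x̄ = F·x = [-85142/15439, 129948/15439]
step 2: P̄ = F·P·Fᵀ + Q = [158843/15439 -98016/15439; -98016/15439 116086/15439]
step 2: y = z − H·x̄ = [-140917/15439]
step 2: S = H·P̄·Hᵀ + R = [973016/15439]
step 2: K = P̄·Hᵀ·S⁻¹ = [-378513/973016; 88981/486508]
step 2: x' = x̄ + K·y = [-1911109/973016, 3282713/486508]
step 2: P' = (I − K·H)·P̄ = [730921/973016 -907125/486508; -907125/486508 1316197/243254]

step 0: x' = [-29/25, 9/25], P' = [151/200 -99/50; -99/50 152/25]
step 1: x' = [43316/15439, -85887/15439], P' = [11183/15439 -27519/15439; -27519/15439 79706/15439]
step 2: x' = [-1911109/973016, 3282713/486508], P' = [730921/973016 -907125/486508; -907125/486508 1316197/243254]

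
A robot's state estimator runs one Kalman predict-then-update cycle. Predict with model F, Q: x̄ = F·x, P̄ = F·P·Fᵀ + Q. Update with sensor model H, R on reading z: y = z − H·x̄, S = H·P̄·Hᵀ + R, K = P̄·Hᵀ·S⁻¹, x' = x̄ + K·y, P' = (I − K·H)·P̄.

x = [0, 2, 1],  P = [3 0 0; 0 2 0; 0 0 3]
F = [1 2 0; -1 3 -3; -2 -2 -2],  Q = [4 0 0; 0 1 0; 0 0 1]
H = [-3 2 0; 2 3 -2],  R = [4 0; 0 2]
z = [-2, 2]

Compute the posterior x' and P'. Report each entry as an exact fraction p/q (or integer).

x̄ = F·x = [4, 3, -6]
P̄ = F·P·Fᵀ + Q = [15 9 -14; 9 49 12; -14 12 33]
y = z − H·x̄ = [4, -27]
S = H·P̄·Hᵀ + R = [227 27; 27 711]
K = P̄·Hᵀ·S⁻¹ = [-597/4463 5006/40167; 2593/8926 5015/26778; 1347/4463 -3737/40167]
x' = x̄ + K·y = [446/4463, -7985/8926, -10179/4463]
P' = (I − K·H)·P̄ = [31924/40167 12380/13389 82628/40167; 12380/13389 8783/4463 49396/13389; 82628/40167 49396/13389 308647/40167]

x' = [446/4463, -7985/8926, -10179/4463]
P' = [31924/40167 12380/13389 82628/40167; 12380/13389 8783/4463 49396/13389; 82628/40167 49396/13389 308647/40167]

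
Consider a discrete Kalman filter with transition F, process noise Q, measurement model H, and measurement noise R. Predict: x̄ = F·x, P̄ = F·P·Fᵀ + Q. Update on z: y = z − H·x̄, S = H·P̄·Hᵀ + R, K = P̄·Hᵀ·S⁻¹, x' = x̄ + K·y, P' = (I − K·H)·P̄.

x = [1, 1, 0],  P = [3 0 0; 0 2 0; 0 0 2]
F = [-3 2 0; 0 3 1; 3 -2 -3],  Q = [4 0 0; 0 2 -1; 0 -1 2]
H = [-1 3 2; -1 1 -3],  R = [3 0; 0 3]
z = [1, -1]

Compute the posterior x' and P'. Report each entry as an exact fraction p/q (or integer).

x̄ = F·x = [-1, 3, 1]
P̄ = F·P·Fᵀ + Q = [39 12 -35; 12 22 -19; -35 -19 55]
y = z − H·x̄ = [-11, -2]
S = H·P̄·Hᵀ + R = [300 -175; -175 439]
K = P̄·Hᵀ·S⁻¹ = [-18397/101075 425/4043; 18749/101075 916/4043; 12557/101075 -1172/4043]
x' = x̄ + K·y = [80042/101075, 51186/101075, 21548/101075]
P' = (I − K·H)·P̄ = [1770194/101075 795377/101075 -335564/101075; 795377/101075 389366/101075 -158237/101075; -335564/101075 -158237/101075 88409/101075]

x' = [80042/101075, 51186/101075, 21548/101075]
P' = [1770194/101075 795377/101075 -335564/101075; 795377/101075 389366/101075 -158237/101075; -335564/101075 -158237/101075 88409/101075]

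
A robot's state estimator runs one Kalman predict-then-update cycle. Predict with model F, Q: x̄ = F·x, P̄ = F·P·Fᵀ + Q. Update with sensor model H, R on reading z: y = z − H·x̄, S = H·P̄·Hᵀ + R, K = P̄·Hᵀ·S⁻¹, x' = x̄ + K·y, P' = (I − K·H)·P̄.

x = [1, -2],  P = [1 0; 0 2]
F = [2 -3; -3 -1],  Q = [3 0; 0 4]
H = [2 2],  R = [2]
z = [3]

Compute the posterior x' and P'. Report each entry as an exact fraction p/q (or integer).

x̄ = F·x = [8, -1]
P̄ = F·P·Fᵀ + Q = [25 0; 0 15]
y = z − H·x̄ = [-11]
S = H·P̄·Hᵀ + R = [162]
K = P̄·Hᵀ·S⁻¹ = [25/81; 5/27]
x' = x̄ + K·y = [373/81, -82/27]
P' = (I − K·H)·P̄ = [775/81 -250/27; -250/27 85/9]

x' = [373/81, -82/27]
P' = [775/81 -250/27; -250/27 85/9]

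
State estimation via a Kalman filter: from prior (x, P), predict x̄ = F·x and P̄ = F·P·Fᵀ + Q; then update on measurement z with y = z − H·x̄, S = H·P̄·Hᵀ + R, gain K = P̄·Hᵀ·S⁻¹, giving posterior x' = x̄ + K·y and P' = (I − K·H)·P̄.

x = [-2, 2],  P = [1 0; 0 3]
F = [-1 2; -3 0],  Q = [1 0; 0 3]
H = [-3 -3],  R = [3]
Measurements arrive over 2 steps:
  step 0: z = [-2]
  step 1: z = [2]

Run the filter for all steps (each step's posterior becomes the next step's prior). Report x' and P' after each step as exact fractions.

step 0: x̄ = F·x = [6, 6]
step 0: P̄ = F·P·Fᵀ + Q = [14 3; 3 12]
step 0: y = z − H·x̄ = [34]
step 0: S = H·P̄·Hᵀ + R = [291]
step 0: K = P̄·Hᵀ·S⁻¹ = [-17/97; -15/97]
step 0: x' = x̄ + K·y = [4/97, 72/97]
step 0: P' = (I − K·H)·P̄ = [491/97 -474/97; -474/97 489/97]
step 1: x̄ = F·x = [140/97, -12/97]
step 1: P̄ = F·P·Fᵀ + Q = [4440/97 4317/97; 4317/97 4710/97]
step 1: y = z − H·x̄ = [578/97]
step 1: S = H·P̄·Hᵀ + R = [160347/97]
step 1: K = P̄·Hᵀ·S⁻¹ = [-8757/53449; -9027/53449]
step 1: x' = x̄ + K·y = [24962/53449, -60402/53449]
step 1: P' = (I − K·H)·P̄ = [74829/53449 -66072/53449; -66072/53449 75099/53449]

step 0: x' = [4/97, 72/97], P' = [491/97 -474/97; -474/97 489/97]
step 1: x' = [24962/53449, -60402/53449], P' = [74829/53449 -66072/53449; -66072/53449 75099/53449]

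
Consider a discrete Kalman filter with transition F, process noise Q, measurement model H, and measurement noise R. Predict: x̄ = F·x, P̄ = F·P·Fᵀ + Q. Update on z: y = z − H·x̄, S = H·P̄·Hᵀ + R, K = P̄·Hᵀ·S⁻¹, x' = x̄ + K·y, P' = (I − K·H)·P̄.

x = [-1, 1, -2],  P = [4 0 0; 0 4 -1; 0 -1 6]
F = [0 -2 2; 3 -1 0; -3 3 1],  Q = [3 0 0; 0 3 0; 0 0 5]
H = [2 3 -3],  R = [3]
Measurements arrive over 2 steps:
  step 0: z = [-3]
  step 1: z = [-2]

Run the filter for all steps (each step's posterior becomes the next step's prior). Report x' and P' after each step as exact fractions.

step 0: x' = [-582/163, -14/163, -1184/815], P' = [6153/163 -1850/163 2240/163; -1850/163 4207/489 449/489; 2240/163 449/489 25049/2445]
step 1: x' = [8755927/13162016, -26498429/13162016, -23696713/26324032], P' = [92816043/13162016 49580679/13162016 221481003/26324032; 49580679/13162016 112670995/13162016 287813287/26324032; 221481003/26324032 287813287/26324032 879295499/52648064]

step 0: x̄ = F·x = [-6, -4, 4]
step 0: P̄ = F·P·Fᵀ + Q = [51 10 -16; 10 43 -47; -16 -47 77]
step 0: y = z − H·x̄ = [33]
step 0: S = H·P̄·Hᵀ + R = [2445]
step 0: K = P̄·Hᵀ·S⁻¹ = [12/163; 58/489; -404/2445]
step 0: x' = x̄ + K·y = [-582/163, -14/163, -1184/815]
step 0: P' = (I − K·H)·P̄ = [6153/163 -1850/163 2240/163; -1850/163 4207/489 449/489; 2240/163 449/489 25049/2445]
step 1: x̄ = F·x = [-2228/815, -1732/163, 7336/815]
step 1: P̄ = F·P·Fᵀ + Q = [173711/2445 81136/489 -435232/2445; 81136/489 205105/489 -225641/489; -435232/2445 -225641/489 1368614/2445]
step 1: y = z − H·x̄ = [50814/815]
step 1: S = H·P̄·Hᵀ + R = [52648064/2445]
step 1: K = P̄·Hᵀ·S⁻¹ = [1435079/26324032; 3636275/26324032; -8360921/52648064]
step 1: x' = x̄ + K·y = [8755927/13162016, -26498429/13162016, -23696713/26324032]
step 1: P' = (I − K·H)·P̄ = [92816043/13162016 49580679/13162016 221481003/26324032; 49580679/13162016 112670995/13162016 287813287/26324032; 221481003/26324032 287813287/26324032 879295499/52648064]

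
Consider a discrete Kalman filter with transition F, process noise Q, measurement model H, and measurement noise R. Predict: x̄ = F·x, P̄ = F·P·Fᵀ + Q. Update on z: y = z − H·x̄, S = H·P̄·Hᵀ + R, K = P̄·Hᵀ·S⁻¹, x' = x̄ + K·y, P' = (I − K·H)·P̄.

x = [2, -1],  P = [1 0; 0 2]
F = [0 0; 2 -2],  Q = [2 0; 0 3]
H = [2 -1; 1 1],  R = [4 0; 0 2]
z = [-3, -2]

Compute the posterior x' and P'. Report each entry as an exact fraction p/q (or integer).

x' = [-5/4, 9/49]
P' = [1/2 0; 0 60/49]

x̄ = F·x = [0, 6]
P̄ = F·P·Fᵀ + Q = [2 0; 0 15]
y = z − H·x̄ = [3, -8]
S = H·P̄·Hᵀ + R = [27 -11; -11 19]
K = P̄·Hᵀ·S⁻¹ = [1/4 1/4; -15/49 30/49]
x' = x̄ + K·y = [-5/4, 9/49]
P' = (I − K·H)·P̄ = [1/2 0; 0 60/49]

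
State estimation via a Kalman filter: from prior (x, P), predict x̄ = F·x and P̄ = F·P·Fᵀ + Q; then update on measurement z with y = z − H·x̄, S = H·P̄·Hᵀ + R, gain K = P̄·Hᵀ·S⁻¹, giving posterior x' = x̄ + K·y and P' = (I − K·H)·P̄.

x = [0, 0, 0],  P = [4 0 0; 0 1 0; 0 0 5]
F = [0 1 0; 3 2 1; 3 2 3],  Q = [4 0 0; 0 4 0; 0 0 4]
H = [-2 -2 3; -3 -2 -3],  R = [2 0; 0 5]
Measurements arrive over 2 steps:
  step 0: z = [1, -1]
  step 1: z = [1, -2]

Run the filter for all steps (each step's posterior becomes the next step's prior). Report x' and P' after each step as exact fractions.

step 0: x̄ = F·x = [0, 0, 0]
step 0: P̄ = F·P·Fᵀ + Q = [5 2 2; 2 49 55; 2 55 89]
step 0: y = z − H·x̄ = [1, -1]
step 0: S = H·P̄·Hᵀ + R = [351 -561; -561 1767]
step 0: K = P̄·Hᵀ·S⁻¹ = [-3129/33944 -4421/101832; -3299/25458 -1641/8486; 2312/12729 -675/4243]
step 0: x' = x̄ + K·y = [-2483/50916, 812/12729, 4337/12729]
step 0: P' = (I − K·H)·P̄ = [323539/101832 -98551/25458 -6671/12729; -98551/25458 21832/4243 3238/4243; -6671/12729 3238/4243 1190/4243]
step 1: x̄ = F·x = [812/12729, 5465/16972, 51091/50916]
step 1: P̄ = F·P·Fᵀ + Q = [38804/4243 -4747/8486 8205/8486; -4747/8486 234601/33944 114745/33944; 8205/8486 114745/33944 304521/33944]
step 1: y = z − H·x̄ = [-63071/50916, 31325/16972]
step 1: S = H·P̄·Hᵀ + R = [3066025/33944 -228033/33944; -228033/33944 8382545/33944]
step 1: K = P̄·Hᵀ·S⁻¹ = [-126293250/755629669 -92837846/755629669; -565203/16077227 -1466246/16077227; 144382999/755629669 -107986294/755629669]
step 1: x' = x̄ + K·y = [99887471/2266889007, 3170783/16077227, 1140200525/2266889007]
step 1: P' = (I − K·H)·P̄ = [2395619962/755629669 -59900660/16077227 -364002872/755629669; -59900660/16077227 76991234/16077227 11016914/16077227; -364002872/755629669 11016914/16077227 198783390/755629669]

step 0: x' = [-2483/50916, 812/12729, 4337/12729], P' = [323539/101832 -98551/25458 -6671/12729; -98551/25458 21832/4243 3238/4243; -6671/12729 3238/4243 1190/4243]
step 1: x' = [99887471/2266889007, 3170783/16077227, 1140200525/2266889007], P' = [2395619962/755629669 -59900660/16077227 -364002872/755629669; -59900660/16077227 76991234/16077227 11016914/16077227; -364002872/755629669 11016914/16077227 198783390/755629669]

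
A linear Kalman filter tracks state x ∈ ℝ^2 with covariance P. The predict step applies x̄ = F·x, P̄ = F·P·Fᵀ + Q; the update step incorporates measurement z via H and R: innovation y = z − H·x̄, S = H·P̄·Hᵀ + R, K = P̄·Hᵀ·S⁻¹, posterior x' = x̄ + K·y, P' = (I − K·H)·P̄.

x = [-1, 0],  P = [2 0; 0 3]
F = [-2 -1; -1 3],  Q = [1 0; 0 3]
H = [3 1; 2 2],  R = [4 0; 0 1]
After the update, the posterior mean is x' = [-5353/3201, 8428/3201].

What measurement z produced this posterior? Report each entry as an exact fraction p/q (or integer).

z = [-3, 2]

x̄ = F·x = [2, 1]
P̄ = F·P·Fᵀ + Q = [12 -5; -5 32]
S = H·P̄·Hᵀ + R = [114 96; 96 137]
K = P̄·Hᵀ·S⁻¹ = [2903/6402 -230/1067; -2855/6402 754/1067]
x' − x̄ = [-11755/3201, 5227/3201] = K·y
y = (KᵀK)⁻¹·Kᵀ·(x' − x̄) = [-10, -4]
z = y + H·x̄ = [-10, -4] + [7, 6] = [-3, 2]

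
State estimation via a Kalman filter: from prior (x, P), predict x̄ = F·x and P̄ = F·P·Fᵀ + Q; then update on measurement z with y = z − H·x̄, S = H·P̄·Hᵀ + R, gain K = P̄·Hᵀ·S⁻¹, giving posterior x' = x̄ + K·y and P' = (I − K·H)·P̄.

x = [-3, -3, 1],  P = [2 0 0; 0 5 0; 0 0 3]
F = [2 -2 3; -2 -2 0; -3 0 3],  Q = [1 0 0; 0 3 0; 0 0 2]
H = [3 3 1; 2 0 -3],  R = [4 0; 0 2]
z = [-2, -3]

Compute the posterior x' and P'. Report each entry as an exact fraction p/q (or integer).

x̄ = F·x = [3, 12, 12]
P̄ = F·P·Fᵀ + Q = [56 12 15; 12 31 12; 15 12 47]
y = z − H·x̄ = [-59, 27]
S = H·P̄·Hᵀ + R = [1212 54; 54 469]
K = P̄·Hᵀ·S⁻¹ = [33031/188504 11563/94252; 22259/188504 -3693/94252; 33013/282756 -11787/47126]
x' = x̄ + K·y = [-758915/188504, 749345/188504, -464189/282756]
P' = (I − K·H)·P̄ = [1772993/188504 -2117811/188504 583289/94252; -2117811/188504 2616473/188504 -703475/94252; 583289/94252 -703475/94252 606863/141378]

x' = [-758915/188504, 749345/188504, -464189/282756]
P' = [1772993/188504 -2117811/188504 583289/94252; -2117811/188504 2616473/188504 -703475/94252; 583289/94252 -703475/94252 606863/141378]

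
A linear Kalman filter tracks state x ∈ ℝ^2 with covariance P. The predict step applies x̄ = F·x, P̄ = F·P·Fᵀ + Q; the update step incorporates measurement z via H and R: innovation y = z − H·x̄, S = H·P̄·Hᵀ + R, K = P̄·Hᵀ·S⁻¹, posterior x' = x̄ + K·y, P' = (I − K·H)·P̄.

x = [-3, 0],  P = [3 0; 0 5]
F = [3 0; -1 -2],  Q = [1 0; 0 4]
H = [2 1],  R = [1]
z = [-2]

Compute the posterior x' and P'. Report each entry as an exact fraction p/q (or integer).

x' = [-25/8, 33/8]
P' = [703/104 -1359/104; -1359/104 2727/104]

x̄ = F·x = [-9, 3]
P̄ = F·P·Fᵀ + Q = [28 -9; -9 27]
y = z − H·x̄ = [13]
S = H·P̄·Hᵀ + R = [104]
K = P̄·Hᵀ·S⁻¹ = [47/104; 9/104]
x' = x̄ + K·y = [-25/8, 33/8]
P' = (I − K·H)·P̄ = [703/104 -1359/104; -1359/104 2727/104]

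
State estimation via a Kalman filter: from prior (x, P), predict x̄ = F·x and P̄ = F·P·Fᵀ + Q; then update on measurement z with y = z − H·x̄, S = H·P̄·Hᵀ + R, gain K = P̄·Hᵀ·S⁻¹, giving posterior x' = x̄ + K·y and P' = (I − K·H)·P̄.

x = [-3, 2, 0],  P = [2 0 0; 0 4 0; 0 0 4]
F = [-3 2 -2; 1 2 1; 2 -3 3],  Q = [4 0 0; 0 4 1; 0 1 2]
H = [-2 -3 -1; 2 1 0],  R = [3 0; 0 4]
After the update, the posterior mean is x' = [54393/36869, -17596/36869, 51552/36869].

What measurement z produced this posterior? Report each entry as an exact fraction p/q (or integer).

x̄ = F·x = [13, 1, -12]
P̄ = F·P·Fᵀ + Q = [54 2 -60; 2 26 -7; -60 -7 82]
S = H·P̄·Hᵀ + R = [277 -183; -183 254]
K = P̄·Hᵀ·S⁻¹ = [6414/36869 20588/36869; -13560/36869 -5415/36869; -8255/36869 -24382/36869]
x' − x̄ = [-424904/36869, -54465/36869, 493980/36869] = K·y
y = (KᵀK)⁻¹·Kᵀ·(x' − x̄) = [14, -25]
z = y + H·x̄ = [14, -25] + [-17, 27] = [-3, 2]

z = [-3, 2]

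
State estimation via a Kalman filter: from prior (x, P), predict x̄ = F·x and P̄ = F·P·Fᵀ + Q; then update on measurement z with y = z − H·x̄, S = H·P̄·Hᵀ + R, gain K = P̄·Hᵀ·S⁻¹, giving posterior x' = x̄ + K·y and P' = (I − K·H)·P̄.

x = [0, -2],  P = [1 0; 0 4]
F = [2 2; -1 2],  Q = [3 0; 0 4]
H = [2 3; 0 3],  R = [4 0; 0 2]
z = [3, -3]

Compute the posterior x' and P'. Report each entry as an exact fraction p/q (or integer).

x' = [14954/5997, -5263/5997]
P' = [7841/5997 -1666/5997; -1666/5997 1232/5997]

x̄ = F·x = [-4, -4]
P̄ = F·P·Fᵀ + Q = [23 14; 14 21]
y = z − H·x̄ = [23, 9]
S = H·P̄·Hᵀ + R = [453 273; 273 191]
K = P̄·Hᵀ·S⁻¹ = [2671/5997 -833/1999; 91/5997 616/1999]
x' = x̄ + K·y = [14954/5997, -5263/5997]
P' = (I − K·H)·P̄ = [7841/5997 -1666/5997; -1666/5997 1232/5997]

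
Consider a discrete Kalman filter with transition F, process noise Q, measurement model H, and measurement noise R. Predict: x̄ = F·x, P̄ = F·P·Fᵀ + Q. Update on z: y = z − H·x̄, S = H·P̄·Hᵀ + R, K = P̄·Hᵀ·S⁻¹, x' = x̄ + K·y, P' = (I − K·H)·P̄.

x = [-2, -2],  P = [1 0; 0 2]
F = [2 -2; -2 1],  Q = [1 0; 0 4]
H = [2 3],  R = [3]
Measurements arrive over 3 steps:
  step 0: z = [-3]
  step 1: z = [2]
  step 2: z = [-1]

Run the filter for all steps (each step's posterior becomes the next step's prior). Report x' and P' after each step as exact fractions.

step 0: x̄ = F·x = [0, 2]
step 0: P̄ = F·P·Fᵀ + Q = [13 -8; -8 10]
step 0: y = z − H·x̄ = [-9]
step 0: S = H·P̄·Hᵀ + R = [49]
step 0: K = P̄·Hᵀ·S⁻¹ = [2/49; 2/7]
step 0: x' = x̄ + K·y = [-18/49, -4/7]
step 0: P' = (I − K·H)·P̄ = [633/49 -60/7; -60/7 6]
step 1: x̄ = F·x = [20/49, 8/49]
step 1: P̄ = F·P·Fᵀ + Q = [7117/49 -5640/49; -5640/49 4702/49]
step 1: y = z − H·x̄ = [34/49]
step 1: S = H·P̄·Hᵀ + R = [3253/49]
step 1: K = P̄·Hᵀ·S⁻¹ = [-2686/3253; 2826/3253]
step 1: x' = x̄ + K·y = [-536/3253, 2492/3253]
step 1: P' = (I − K·H)·P̄ = [325245/3253 -219516/3253; -219516/3253 149170/3253]
step 2: x̄ = F·x = [-6056/3253, 3564/3253]
step 2: P̄ = F·P·Fᵀ + Q = [3657041/3253 -2916416/3253; -2916416/3253 2341226/3253]
step 2: y = z − H·x̄ = [-1833/3253]
step 2: S = H·P̄·Hᵀ + R = [711965/3253]
step 2: K = P̄·Hᵀ·S⁻¹ = [-1435166/711965; 1190846/711965]
step 2: x' = x̄ + K·y = [-516754/711965, 109014/711965]
step 2: P' = (I − K·H)·P̄ = [167225253/711965 -112918668/711965; -112918668/711965 76469958/711965]

step 0: x' = [-18/49, -4/7], P' = [633/49 -60/7; -60/7 6]
step 1: x' = [-536/3253, 2492/3253], P' = [325245/3253 -219516/3253; -219516/3253 149170/3253]
step 2: x' = [-516754/711965, 109014/711965], P' = [167225253/711965 -112918668/711965; -112918668/711965 76469958/711965]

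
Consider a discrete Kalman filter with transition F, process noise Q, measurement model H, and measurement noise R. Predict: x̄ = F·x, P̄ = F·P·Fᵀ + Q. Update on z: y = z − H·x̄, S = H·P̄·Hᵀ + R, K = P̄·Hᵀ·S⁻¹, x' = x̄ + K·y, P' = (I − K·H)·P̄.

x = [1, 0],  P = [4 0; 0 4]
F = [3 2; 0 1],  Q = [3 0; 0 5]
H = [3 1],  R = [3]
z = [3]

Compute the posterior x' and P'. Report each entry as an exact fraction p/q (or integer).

x̄ = F·x = [3, 0]
P̄ = F·P·Fᵀ + Q = [55 8; 8 9]
y = z − H·x̄ = [-6]
S = H·P̄·Hᵀ + R = [555]
K = P̄·Hᵀ·S⁻¹ = [173/555; 11/185]
x' = x̄ + K·y = [209/185, -66/185]
P' = (I − K·H)·P̄ = [596/555 -423/185; -423/185 1302/185]

x' = [209/185, -66/185]
P' = [596/555 -423/185; -423/185 1302/185]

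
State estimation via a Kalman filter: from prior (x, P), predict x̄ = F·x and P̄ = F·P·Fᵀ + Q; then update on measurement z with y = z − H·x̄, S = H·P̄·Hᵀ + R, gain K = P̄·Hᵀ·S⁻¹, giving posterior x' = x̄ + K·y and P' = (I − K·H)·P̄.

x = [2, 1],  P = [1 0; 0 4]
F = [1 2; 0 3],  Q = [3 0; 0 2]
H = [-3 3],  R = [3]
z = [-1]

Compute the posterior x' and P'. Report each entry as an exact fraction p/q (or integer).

x' = [132/31, 121/31]
P' = [572/31 576/31; 576/31 590/31]

x̄ = F·x = [4, 3]
P̄ = F·P·Fᵀ + Q = [20 24; 24 38]
y = z − H·x̄ = [2]
S = H·P̄·Hᵀ + R = [93]
K = P̄·Hᵀ·S⁻¹ = [4/31; 14/31]
x' = x̄ + K·y = [132/31, 121/31]
P' = (I − K·H)·P̄ = [572/31 576/31; 576/31 590/31]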